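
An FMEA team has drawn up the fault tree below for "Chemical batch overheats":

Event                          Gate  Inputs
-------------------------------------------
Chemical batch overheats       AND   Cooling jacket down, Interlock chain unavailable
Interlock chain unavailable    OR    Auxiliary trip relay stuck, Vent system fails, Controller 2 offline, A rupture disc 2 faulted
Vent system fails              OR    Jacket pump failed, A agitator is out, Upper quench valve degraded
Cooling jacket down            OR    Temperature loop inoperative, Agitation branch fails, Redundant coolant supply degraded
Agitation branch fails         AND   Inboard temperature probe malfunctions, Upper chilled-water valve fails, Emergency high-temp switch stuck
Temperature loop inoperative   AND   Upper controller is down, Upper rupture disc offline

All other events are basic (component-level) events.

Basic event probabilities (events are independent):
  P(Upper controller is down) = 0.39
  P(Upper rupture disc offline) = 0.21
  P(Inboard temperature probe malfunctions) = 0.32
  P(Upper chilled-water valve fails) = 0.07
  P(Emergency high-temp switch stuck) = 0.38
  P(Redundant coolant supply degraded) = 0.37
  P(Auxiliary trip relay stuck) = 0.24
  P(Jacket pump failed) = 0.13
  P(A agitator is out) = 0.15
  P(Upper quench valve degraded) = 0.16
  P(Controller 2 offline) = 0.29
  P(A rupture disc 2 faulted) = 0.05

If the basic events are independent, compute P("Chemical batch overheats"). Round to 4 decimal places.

0.2907

P(Temperature loop inoperative) [AND] = 0.39 × 0.21 = 0.081900
P(Agitation branch fails) [AND] = 0.32 × 0.07 × 0.38 = 0.008512
P(Cooling jacket down) [OR] = 1 − (1−0.081900) × (1−0.008512) × (1−0.37) = 0.426520
P(Vent system fails) [OR] = 1 − (1−0.13) × (1−0.15) × (1−0.16) = 0.378820
P(Interlock chain unavailable) [OR] = 1 − (1−0.24) × (1−0.378820) × (1−0.29) × (1−0.05) = 0.681571
P(Chemical batch overheats) [AND] = 0.426520 × 0.681571 = 0.290704
Rounded to 4 decimal places: P(Chemical batch overheats) ≈ 0.2907.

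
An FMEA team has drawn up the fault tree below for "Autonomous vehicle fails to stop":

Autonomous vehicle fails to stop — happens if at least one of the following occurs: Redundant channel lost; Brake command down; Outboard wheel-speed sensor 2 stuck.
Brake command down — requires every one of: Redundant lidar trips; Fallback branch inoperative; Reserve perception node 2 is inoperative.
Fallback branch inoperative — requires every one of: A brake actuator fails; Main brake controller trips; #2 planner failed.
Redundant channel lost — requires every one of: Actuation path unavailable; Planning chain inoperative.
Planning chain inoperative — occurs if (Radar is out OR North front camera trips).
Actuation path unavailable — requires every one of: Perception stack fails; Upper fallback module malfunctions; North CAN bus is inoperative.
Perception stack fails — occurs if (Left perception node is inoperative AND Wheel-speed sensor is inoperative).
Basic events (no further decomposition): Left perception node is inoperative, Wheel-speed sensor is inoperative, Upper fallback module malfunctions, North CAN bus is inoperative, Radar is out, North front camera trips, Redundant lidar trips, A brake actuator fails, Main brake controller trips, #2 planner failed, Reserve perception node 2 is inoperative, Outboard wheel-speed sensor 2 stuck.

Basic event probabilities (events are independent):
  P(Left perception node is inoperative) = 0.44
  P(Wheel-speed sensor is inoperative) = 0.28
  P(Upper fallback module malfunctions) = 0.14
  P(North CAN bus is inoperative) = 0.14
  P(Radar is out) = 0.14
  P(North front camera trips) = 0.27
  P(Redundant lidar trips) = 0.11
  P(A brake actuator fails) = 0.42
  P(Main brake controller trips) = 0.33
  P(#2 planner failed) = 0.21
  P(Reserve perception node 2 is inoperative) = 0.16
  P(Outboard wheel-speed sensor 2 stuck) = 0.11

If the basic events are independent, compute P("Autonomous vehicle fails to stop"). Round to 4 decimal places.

0.1113

P(Perception stack fails) [AND] = 0.44 × 0.28 = 0.123200
P(Actuation path unavailable) [AND] = 0.123200 × 0.14 × 0.14 = 0.002415
P(Planning chain inoperative) [OR] = 1 − (1−0.14) × (1−0.27) = 0.372200
P(Redundant channel lost) [AND] = 0.002415 × 0.372200 = 0.000899
P(Fallback branch inoperative) [AND] = 0.42 × 0.33 × 0.21 = 0.029106
P(Brake command down) [AND] = 0.11 × 0.029106 × 0.16 = 0.000512
P(Autonomous vehicle fails to stop) [OR] = 1 − (1−0.000899) × (1−0.000512) × (1−0.11) = 0.111255
Rounded to 4 decimal places: P(Autonomous vehicle fails to stop) ≈ 0.1113.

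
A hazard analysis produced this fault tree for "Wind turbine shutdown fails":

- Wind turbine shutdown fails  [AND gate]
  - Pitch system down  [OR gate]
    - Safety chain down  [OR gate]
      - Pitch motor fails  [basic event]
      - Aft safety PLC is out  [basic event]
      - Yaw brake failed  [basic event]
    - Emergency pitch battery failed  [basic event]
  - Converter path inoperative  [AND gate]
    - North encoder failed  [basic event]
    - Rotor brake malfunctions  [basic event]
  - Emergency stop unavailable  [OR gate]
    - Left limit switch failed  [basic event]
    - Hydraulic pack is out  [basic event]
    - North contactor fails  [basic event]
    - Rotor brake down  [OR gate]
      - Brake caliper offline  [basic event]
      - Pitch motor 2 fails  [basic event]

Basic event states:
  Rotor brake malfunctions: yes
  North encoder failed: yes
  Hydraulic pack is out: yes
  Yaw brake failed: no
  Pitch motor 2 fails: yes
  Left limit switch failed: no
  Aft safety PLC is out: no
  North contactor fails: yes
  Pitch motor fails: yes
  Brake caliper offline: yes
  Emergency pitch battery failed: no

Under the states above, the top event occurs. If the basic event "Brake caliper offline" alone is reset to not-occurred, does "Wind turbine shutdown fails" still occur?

Yes

Counterfactual: set "Brake caliper offline" to not occurred.
Safety chain down [OR]: Pitch motor fails=occurs, Aft safety PLC is out=not, Yaw brake failed=not → at least one input occurs → occurs.
Pitch system down [OR]: Safety chain down=occurs, Emergency pitch battery failed=not → at least one input occurs → occurs.
Converter path inoperative [AND]: North encoder failed=occurs, Rotor brake malfunctions=occurs → all inputs occur → occurs.
Rotor brake down [OR]: Brake caliper offline=not, Pitch motor 2 fails=occurs → at least one input occurs → occurs.
Emergency stop unavailable [OR]: Left limit switch failed=not, Hydraulic pack is out=occurs, North contactor fails=occurs, Rotor brake down=occurs → at least one input occurs → occurs.
Wind turbine shutdown fails [AND]: Pitch system down=occurs, Converter path inoperative=occurs, Emergency stop unavailable=occurs → all inputs occur → occurs.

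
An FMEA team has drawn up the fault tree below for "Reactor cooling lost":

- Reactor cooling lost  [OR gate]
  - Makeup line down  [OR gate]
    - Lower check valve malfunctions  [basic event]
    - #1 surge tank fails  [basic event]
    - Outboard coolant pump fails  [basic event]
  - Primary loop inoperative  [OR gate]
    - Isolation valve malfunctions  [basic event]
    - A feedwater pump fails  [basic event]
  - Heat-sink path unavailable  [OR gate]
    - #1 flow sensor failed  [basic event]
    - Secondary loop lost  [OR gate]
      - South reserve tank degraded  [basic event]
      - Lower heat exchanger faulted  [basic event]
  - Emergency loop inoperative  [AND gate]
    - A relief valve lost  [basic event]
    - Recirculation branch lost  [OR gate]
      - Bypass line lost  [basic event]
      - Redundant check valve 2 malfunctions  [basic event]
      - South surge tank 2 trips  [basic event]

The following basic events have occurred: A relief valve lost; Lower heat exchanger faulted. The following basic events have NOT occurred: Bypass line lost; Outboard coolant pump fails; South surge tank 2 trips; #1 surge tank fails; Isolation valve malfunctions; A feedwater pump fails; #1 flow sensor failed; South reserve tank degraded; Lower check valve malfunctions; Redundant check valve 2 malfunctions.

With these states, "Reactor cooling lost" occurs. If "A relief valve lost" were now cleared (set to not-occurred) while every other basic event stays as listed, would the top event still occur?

Counterfactual: set "A relief valve lost" to not occurred.
Makeup line down [OR]: Lower check valve malfunctions=not, #1 surge tank fails=not, Outboard coolant pump fails=not → no input occurs → does not occur.
Primary loop inoperative [OR]: Isolation valve malfunctions=not, A feedwater pump fails=not → no input occurs → does not occur.
Secondary loop lost [OR]: South reserve tank degraded=not, Lower heat exchanger faulted=occurs → at least one input occurs → occurs.
Heat-sink path unavailable [OR]: #1 flow sensor failed=not, Secondary loop lost=occurs → at least one input occurs → occurs.
Recirculation branch lost [OR]: Bypass line lost=not, Redundant check valve 2 malfunctions=not, South surge tank 2 trips=not → no input occurs → does not occur.
Emergency loop inoperative [AND]: A relief valve lost=not, Recirculation branch lost=not → not all inputs occur → does not occur.
Reactor cooling lost [OR]: Makeup line down=not, Primary loop inoperative=not, Heat-sink path unavailable=occurs, Emergency loop inoperative=not → at least one input occurs → occurs.

Yes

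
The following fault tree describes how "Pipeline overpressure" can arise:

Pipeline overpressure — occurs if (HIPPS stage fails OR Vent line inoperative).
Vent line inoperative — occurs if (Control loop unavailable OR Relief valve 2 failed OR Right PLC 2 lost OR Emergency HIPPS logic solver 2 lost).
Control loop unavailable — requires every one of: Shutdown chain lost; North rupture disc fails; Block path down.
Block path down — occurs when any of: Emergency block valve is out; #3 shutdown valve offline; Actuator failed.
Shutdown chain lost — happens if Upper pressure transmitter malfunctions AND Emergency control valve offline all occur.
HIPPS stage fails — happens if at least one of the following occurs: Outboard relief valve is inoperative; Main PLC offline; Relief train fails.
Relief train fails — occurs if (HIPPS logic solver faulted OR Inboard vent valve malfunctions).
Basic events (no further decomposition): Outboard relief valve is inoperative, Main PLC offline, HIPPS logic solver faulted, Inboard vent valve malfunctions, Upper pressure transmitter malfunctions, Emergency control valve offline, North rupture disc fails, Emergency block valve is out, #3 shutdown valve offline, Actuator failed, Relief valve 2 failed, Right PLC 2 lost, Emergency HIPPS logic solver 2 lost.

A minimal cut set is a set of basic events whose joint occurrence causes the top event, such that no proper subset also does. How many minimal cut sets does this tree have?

10

Relief train fails [OR]: union of children's cut sets → 2 cut set(s).
HIPPS stage fails [OR]: union of children's cut sets → 4 cut set(s).
Shutdown chain lost [AND]: one cut set from each child combined → 1 × 1 = 1 cut set(s).
Block path down [OR]: union of children's cut sets → 3 cut set(s).
Control loop unavailable [AND]: one cut set from each child combined → 1 × 1 × 3 = 3 cut set(s).
Vent line inoperative [OR]: union of children's cut sets → 6 cut set(s).
Pipeline overpressure [OR]: union of children's cut sets → 10 cut set(s).
Minimal cut sets: {Outboard relief valve is inoperative}; {Main PLC offline}; {HIPPS logic solver faulted}; {Inboard vent valve malfunctions}; {Emergency block valve is out, Emergency control valve offline, North rupture disc fails, Upper pressure transmitter malfunctions}; {#3 shutdown valve offline, Emergency control valve offline, North rupture disc fails, Upper pressure transmitter malfunctions}; {Actuator failed, Emergency control valve offline, North rupture disc fails, Upper pressure transmitter malfunctions}; {Relief valve 2 failed}; {Right PLC 2 lost}; {Emergency HIPPS logic solver 2 lost}.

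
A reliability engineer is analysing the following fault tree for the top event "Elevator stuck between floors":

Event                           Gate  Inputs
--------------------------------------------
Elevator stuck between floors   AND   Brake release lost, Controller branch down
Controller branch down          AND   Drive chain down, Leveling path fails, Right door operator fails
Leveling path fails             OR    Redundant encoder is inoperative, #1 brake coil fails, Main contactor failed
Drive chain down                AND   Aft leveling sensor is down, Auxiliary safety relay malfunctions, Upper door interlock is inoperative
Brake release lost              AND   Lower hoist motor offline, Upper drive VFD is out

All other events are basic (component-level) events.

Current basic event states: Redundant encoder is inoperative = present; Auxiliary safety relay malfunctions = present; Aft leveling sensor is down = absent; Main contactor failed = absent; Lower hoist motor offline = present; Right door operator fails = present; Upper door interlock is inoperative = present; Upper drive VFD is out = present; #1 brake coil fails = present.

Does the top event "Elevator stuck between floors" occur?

Brake release lost [AND]: Lower hoist motor offline=occurs, Upper drive VFD is out=occurs → all inputs occur → occurs.
Drive chain down [AND]: Aft leveling sensor is down=not, Auxiliary safety relay malfunctions=occurs, Upper door interlock is inoperative=occurs → not all inputs occur → does not occur.
Leveling path fails [OR]: Redundant encoder is inoperative=occurs, #1 brake coil fails=occurs, Main contactor failed=not → at least one input occurs → occurs.
Controller branch down [AND]: Drive chain down=not, Leveling path fails=occurs, Right door operator fails=occurs → not all inputs occur → does not occur.
Elevator stuck between floors [AND]: Brake release lost=occurs, Controller branch down=not → not all inputs occur → does not occur.

No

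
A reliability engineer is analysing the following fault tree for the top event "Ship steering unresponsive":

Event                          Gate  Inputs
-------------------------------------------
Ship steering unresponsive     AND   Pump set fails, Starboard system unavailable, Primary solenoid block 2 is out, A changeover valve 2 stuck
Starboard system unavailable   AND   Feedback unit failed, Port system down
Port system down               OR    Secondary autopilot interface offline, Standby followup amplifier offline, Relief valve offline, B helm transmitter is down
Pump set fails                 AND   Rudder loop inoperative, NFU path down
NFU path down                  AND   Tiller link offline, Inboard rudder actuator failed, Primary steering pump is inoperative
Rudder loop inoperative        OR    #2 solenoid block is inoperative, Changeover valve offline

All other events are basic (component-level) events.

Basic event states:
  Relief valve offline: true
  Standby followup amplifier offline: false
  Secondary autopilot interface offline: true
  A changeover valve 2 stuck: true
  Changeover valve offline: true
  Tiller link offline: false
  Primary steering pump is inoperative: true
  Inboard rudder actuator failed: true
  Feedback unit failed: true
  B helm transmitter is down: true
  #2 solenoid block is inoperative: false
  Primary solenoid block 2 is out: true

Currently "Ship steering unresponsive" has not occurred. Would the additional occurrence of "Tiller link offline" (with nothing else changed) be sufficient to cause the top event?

Counterfactual: set "Tiller link offline" to occurred.
Rudder loop inoperative [OR]: #2 solenoid block is inoperative=not, Changeover valve offline=occurs → at least one input occurs → occurs.
NFU path down [AND]: Tiller link offline=occurs, Inboard rudder actuator failed=occurs, Primary steering pump is inoperative=occurs → all inputs occur → occurs.
Pump set fails [AND]: Rudder loop inoperative=occurs, NFU path down=occurs → all inputs occur → occurs.
Port system down [OR]: Secondary autopilot interface offline=occurs, Standby followup amplifier offline=not, Relief valve offline=occurs, B helm transmitter is down=occurs → at least one input occurs → occurs.
Starboard system unavailable [AND]: Feedback unit failed=occurs, Port system down=occurs → all inputs occur → occurs.
Ship steering unresponsive [AND]: Pump set fails=occurs, Starboard system unavailable=occurs, Primary solenoid block 2 is out=occurs, A changeover valve 2 stuck=occurs → all inputs occur → occurs.

Yes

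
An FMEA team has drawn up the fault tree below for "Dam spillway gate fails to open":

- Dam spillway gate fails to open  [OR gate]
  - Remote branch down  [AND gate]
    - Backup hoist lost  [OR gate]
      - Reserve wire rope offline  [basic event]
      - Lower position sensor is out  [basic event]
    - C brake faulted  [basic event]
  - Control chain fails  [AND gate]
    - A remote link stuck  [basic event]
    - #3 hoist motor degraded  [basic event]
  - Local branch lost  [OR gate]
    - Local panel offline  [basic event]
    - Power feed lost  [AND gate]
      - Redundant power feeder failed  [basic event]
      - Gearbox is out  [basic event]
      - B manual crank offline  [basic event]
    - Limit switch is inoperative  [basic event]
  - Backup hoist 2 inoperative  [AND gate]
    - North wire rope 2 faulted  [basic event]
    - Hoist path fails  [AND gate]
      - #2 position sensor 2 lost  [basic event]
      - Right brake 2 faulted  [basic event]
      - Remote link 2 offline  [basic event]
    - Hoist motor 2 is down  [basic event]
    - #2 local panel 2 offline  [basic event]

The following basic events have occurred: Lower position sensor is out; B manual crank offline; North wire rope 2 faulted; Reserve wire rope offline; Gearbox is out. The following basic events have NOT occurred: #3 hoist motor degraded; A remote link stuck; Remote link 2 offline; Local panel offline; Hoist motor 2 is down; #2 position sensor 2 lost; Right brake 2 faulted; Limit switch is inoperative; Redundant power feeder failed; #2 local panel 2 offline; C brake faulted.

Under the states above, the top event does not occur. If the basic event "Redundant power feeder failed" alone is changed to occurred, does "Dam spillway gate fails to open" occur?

Counterfactual: set "Redundant power feeder failed" to occurred.
Backup hoist lost [OR]: Reserve wire rope offline=occurs, Lower position sensor is out=occurs → at least one input occurs → occurs.
Remote branch down [AND]: Backup hoist lost=occurs, C brake faulted=not → not all inputs occur → does not occur.
Control chain fails [AND]: A remote link stuck=not, #3 hoist motor degraded=not → not all inputs occur → does not occur.
Power feed lost [AND]: Redundant power feeder failed=occurs, Gearbox is out=occurs, B manual crank offline=occurs → all inputs occur → occurs.
Local branch lost [OR]: Local panel offline=not, Power feed lost=occurs, Limit switch is inoperative=not → at least one input occurs → occurs.
Hoist path fails [AND]: #2 position sensor 2 lost=not, Right brake 2 faulted=not, Remote link 2 offline=not → not all inputs occur → does not occur.
Backup hoist 2 inoperative [AND]: North wire rope 2 faulted=occurs, Hoist path fails=not, Hoist motor 2 is down=not, #2 local panel 2 offline=not → not all inputs occur → does not occur.
Dam spillway gate fails to open [OR]: Remote branch down=not, Control chain fails=not, Local branch lost=occurs, Backup hoist 2 inoperative=not → at least one input occurs → occurs.

Yes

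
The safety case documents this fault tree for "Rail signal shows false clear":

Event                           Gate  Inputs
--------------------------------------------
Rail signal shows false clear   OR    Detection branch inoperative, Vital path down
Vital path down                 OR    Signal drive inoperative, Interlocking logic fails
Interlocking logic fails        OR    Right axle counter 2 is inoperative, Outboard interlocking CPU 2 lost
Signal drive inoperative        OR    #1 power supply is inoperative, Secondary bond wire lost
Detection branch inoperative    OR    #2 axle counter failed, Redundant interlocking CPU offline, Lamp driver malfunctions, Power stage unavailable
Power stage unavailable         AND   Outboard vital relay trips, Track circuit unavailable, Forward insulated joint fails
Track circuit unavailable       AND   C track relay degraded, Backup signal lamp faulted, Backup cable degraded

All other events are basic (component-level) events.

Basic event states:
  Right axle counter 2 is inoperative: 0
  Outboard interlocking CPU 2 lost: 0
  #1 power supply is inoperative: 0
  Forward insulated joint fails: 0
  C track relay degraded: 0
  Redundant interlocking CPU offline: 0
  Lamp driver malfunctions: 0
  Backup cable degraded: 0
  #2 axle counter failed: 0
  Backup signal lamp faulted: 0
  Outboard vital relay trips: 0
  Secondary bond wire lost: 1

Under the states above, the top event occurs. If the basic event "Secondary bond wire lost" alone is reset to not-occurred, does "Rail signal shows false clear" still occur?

Counterfactual: set "Secondary bond wire lost" to not occurred.
Track circuit unavailable [AND]: C track relay degraded=not, Backup signal lamp faulted=not, Backup cable degraded=not → not all inputs occur → does not occur.
Power stage unavailable [AND]: Outboard vital relay trips=not, Track circuit unavailable=not, Forward insulated joint fails=not → not all inputs occur → does not occur.
Detection branch inoperative [OR]: #2 axle counter failed=not, Redundant interlocking CPU offline=not, Lamp driver malfunctions=not, Power stage unavailable=not → no input occurs → does not occur.
Signal drive inoperative [OR]: #1 power supply is inoperative=not, Secondary bond wire lost=not → no input occurs → does not occur.
Interlocking logic fails [OR]: Right axle counter 2 is inoperative=not, Outboard interlocking CPU 2 lost=not → no input occurs → does not occur.
Vital path down [OR]: Signal drive inoperative=not, Interlocking logic fails=not → no input occurs → does not occur.
Rail signal shows false clear [OR]: Detection branch inoperative=not, Vital path down=not → no input occurs → does not occur.

No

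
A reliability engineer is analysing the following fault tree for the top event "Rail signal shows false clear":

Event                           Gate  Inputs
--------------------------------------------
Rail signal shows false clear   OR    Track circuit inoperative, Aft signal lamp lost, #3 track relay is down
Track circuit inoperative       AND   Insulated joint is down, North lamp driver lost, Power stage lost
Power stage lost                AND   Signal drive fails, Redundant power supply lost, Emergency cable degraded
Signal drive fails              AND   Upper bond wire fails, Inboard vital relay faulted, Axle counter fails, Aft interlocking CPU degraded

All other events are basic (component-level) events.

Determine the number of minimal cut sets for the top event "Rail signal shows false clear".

Signal drive fails [AND]: one cut set from each child combined → 1 × 1 × 1 × 1 = 1 cut set(s).
Power stage lost [AND]: one cut set from each child combined → 1 × 1 × 1 = 1 cut set(s).
Track circuit inoperative [AND]: one cut set from each child combined → 1 × 1 × 1 = 1 cut set(s).
Rail signal shows false clear [OR]: union of children's cut sets → 3 cut set(s).
Minimal cut sets: {Aft interlocking CPU degraded, Axle counter fails, Emergency cable degraded, Inboard vital relay faulted, Insulated joint is down, North lamp driver lost, Redundant power supply lost, Upper bond wire fails}; {Aft signal lamp lost}; {#3 track relay is down}.

3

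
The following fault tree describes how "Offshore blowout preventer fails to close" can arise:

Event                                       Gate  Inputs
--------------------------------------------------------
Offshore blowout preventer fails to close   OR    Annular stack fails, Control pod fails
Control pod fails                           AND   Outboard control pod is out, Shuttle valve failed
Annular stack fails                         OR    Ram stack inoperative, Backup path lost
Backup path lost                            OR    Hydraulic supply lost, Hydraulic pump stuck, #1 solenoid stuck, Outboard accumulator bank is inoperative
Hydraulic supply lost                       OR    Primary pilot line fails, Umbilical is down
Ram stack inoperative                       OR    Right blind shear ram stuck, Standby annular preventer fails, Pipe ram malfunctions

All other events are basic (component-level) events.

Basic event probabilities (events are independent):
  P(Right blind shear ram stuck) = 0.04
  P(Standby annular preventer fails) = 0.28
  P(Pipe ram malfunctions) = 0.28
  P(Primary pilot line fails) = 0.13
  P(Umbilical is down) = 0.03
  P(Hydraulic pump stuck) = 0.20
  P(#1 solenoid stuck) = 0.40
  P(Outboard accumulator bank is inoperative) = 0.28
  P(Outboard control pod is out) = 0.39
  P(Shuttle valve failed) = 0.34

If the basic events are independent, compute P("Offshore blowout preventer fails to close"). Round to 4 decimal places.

P(Ram stack inoperative) [OR] = 1 − (1−0.04) × (1−0.28) × (1−0.28) = 0.502336
P(Hydraulic supply lost) [OR] = 1 − (1−0.13) × (1−0.03) = 0.156100
P(Backup path lost) [OR] = 1 − (1−0.156100) × (1−0.20) × (1−0.40) × (1−0.28) = 0.708348
P(Annular stack fails) [OR] = 1 − (1−0.502336) × (1−0.708348) = 0.854855
P(Control pod fails) [AND] = 0.39 × 0.34 = 0.132600
P(Offshore blowout preventer fails to close) [OR] = 1 − (1−0.854855) × (1−0.132600) = 0.874101
Rounded to 4 decimal places: P(Offshore blowout preventer fails to close) ≈ 0.8741.

0.8741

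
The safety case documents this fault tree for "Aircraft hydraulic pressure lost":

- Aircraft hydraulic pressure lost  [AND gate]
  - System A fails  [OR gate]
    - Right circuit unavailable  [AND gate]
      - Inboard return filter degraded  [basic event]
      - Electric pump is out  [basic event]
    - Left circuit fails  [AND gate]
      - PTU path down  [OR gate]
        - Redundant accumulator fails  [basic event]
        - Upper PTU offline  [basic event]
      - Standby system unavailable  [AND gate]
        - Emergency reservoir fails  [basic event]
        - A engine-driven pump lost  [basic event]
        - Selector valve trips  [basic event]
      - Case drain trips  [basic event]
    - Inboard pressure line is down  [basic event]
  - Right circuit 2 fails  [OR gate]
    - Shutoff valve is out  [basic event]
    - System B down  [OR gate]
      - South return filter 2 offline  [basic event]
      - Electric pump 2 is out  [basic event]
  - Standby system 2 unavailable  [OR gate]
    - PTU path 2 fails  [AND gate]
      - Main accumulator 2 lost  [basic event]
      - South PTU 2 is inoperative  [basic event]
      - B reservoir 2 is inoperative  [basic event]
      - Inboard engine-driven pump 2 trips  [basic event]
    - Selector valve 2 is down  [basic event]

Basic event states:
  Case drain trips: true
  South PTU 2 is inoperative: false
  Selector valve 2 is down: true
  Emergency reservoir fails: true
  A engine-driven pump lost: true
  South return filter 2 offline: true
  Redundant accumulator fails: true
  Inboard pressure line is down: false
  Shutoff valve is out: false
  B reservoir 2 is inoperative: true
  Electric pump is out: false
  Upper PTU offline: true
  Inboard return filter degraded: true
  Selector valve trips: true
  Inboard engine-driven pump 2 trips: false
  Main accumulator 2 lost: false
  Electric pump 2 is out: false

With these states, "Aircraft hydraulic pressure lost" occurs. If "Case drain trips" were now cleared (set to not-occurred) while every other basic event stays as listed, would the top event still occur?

No

Counterfactual: set "Case drain trips" to not occurred.
Right circuit unavailable [AND]: Inboard return filter degraded=occurs, Electric pump is out=not → not all inputs occur → does not occur.
PTU path down [OR]: Redundant accumulator fails=occurs, Upper PTU offline=occurs → at least one input occurs → occurs.
Standby system unavailable [AND]: Emergency reservoir fails=occurs, A engine-driven pump lost=occurs, Selector valve trips=occurs → all inputs occur → occurs.
Left circuit fails [AND]: PTU path down=occurs, Standby system unavailable=occurs, Case drain trips=not → not all inputs occur → does not occur.
System A fails [OR]: Right circuit unavailable=not, Left circuit fails=not, Inboard pressure line is down=not → no input occurs → does not occur.
System B down [OR]: South return filter 2 offline=occurs, Electric pump 2 is out=not → at least one input occurs → occurs.
Right circuit 2 fails [OR]: Shutoff valve is out=not, System B down=occurs → at least one input occurs → occurs.
PTU path 2 fails [AND]: Main accumulator 2 lost=not, South PTU 2 is inoperative=not, B reservoir 2 is inoperative=occurs, Inboard engine-driven pump 2 trips=not → not all inputs occur → does not occur.
Standby system 2 unavailable [OR]: PTU path 2 fails=not, Selector valve 2 is down=occurs → at least one input occurs → occurs.
Aircraft hydraulic pressure lost [AND]: System A fails=not, Right circuit 2 fails=occurs, Standby system 2 unavailable=occurs → not all inputs occur → does not occur.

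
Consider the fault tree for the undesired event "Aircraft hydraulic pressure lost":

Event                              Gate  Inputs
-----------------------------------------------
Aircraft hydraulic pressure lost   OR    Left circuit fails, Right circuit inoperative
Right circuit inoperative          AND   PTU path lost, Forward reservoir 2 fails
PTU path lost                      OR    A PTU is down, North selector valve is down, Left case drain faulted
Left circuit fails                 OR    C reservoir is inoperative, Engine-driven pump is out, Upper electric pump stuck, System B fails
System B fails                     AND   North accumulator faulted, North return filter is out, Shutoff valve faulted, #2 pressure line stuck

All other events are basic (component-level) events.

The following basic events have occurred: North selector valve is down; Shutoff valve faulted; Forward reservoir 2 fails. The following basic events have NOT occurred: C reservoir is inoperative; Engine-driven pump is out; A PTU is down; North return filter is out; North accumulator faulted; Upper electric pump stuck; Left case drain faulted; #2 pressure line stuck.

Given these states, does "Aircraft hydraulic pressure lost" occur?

Yes

System B fails [AND]: North accumulator faulted=not, North return filter is out=not, Shutoff valve faulted=occurs, #2 pressure line stuck=not → not all inputs occur → does not occur.
Left circuit fails [OR]: C reservoir is inoperative=not, Engine-driven pump is out=not, Upper electric pump stuck=not, System B fails=not → no input occurs → does not occur.
PTU path lost [OR]: A PTU is down=not, North selector valve is down=occurs, Left case drain faulted=not → at least one input occurs → occurs.
Right circuit inoperative [AND]: PTU path lost=occurs, Forward reservoir 2 fails=occurs → all inputs occur → occurs.
Aircraft hydraulic pressure lost [OR]: Left circuit fails=not, Right circuit inoperative=occurs → at least one input occurs → occurs.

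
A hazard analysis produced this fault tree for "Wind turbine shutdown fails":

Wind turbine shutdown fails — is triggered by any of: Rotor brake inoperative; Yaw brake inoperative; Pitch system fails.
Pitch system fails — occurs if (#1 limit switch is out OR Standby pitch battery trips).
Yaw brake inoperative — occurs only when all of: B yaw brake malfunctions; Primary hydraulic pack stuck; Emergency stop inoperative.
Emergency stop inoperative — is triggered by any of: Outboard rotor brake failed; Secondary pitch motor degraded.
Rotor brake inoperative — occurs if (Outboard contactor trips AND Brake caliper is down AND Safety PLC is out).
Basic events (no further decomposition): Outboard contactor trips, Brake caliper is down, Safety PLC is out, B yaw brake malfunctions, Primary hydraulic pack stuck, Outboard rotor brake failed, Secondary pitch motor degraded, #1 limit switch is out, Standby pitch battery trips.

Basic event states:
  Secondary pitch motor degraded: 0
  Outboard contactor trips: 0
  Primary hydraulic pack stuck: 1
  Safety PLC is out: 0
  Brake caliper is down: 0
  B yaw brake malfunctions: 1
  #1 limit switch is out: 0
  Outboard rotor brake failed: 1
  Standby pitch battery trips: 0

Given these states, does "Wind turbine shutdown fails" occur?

Yes

Rotor brake inoperative [AND]: Outboard contactor trips=not, Brake caliper is down=not, Safety PLC is out=not → not all inputs occur → does not occur.
Emergency stop inoperative [OR]: Outboard rotor brake failed=occurs, Secondary pitch motor degraded=not → at least one input occurs → occurs.
Yaw brake inoperative [AND]: B yaw brake malfunctions=occurs, Primary hydraulic pack stuck=occurs, Emergency stop inoperative=occurs → all inputs occur → occurs.
Pitch system fails [OR]: #1 limit switch is out=not, Standby pitch battery trips=not → no input occurs → does not occur.
Wind turbine shutdown fails [OR]: Rotor brake inoperative=not, Yaw brake inoperative=occurs, Pitch system fails=not → at least one input occurs → occurs.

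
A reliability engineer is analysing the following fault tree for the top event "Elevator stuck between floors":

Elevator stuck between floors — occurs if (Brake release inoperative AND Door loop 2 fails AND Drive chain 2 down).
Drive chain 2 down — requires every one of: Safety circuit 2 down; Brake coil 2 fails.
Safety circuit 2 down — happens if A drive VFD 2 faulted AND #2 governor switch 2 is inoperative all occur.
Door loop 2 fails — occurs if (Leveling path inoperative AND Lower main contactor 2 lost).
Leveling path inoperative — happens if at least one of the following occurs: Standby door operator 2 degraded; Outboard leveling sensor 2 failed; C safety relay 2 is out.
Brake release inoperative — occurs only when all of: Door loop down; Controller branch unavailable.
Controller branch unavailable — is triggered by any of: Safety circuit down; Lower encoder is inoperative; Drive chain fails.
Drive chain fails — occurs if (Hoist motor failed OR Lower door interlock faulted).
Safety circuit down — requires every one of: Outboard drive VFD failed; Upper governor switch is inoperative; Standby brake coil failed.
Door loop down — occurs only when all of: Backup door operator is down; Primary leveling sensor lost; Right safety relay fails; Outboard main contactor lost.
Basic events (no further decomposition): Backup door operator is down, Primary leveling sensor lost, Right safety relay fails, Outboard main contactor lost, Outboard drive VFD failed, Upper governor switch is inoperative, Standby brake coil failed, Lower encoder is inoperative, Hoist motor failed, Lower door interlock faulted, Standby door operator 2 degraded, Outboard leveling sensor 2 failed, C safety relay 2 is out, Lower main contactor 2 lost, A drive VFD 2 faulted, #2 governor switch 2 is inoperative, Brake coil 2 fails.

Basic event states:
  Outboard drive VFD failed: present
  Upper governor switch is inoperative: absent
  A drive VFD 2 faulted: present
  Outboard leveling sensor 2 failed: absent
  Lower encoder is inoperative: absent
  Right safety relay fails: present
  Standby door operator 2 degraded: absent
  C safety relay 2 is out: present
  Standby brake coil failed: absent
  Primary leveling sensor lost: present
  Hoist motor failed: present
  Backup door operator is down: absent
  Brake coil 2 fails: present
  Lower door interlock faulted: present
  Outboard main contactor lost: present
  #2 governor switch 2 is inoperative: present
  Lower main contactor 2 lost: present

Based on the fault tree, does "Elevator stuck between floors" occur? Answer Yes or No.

Door loop down [AND]: Backup door operator is down=not, Primary leveling sensor lost=occurs, Right safety relay fails=occurs, Outboard main contactor lost=occurs → not all inputs occur → does not occur.
Safety circuit down [AND]: Outboard drive VFD failed=occurs, Upper governor switch is inoperative=not, Standby brake coil failed=not → not all inputs occur → does not occur.
Drive chain fails [OR]: Hoist motor failed=occurs, Lower door interlock faulted=occurs → at least one input occurs → occurs.
Controller branch unavailable [OR]: Safety circuit down=not, Lower encoder is inoperative=not, Drive chain fails=occurs → at least one input occurs → occurs.
Brake release inoperative [AND]: Door loop down=not, Controller branch unavailable=occurs → not all inputs occur → does not occur.
Leveling path inoperative [OR]: Standby door operator 2 degraded=not, Outboard leveling sensor 2 failed=not, C safety relay 2 is out=occurs → at least one input occurs → occurs.
Door loop 2 fails [AND]: Leveling path inoperative=occurs, Lower main contactor 2 lost=occurs → all inputs occur → occurs.
Safety circuit 2 down [AND]: A drive VFD 2 faulted=occurs, #2 governor switch 2 is inoperative=occurs → all inputs occur → occurs.
Drive chain 2 down [AND]: Safety circuit 2 down=occurs, Brake coil 2 fails=occurs → all inputs occur → occurs.
Elevator stuck between floors [AND]: Brake release inoperative=not, Door loop 2 fails=occurs, Drive chain 2 down=occurs → not all inputs occur → does not occur.

No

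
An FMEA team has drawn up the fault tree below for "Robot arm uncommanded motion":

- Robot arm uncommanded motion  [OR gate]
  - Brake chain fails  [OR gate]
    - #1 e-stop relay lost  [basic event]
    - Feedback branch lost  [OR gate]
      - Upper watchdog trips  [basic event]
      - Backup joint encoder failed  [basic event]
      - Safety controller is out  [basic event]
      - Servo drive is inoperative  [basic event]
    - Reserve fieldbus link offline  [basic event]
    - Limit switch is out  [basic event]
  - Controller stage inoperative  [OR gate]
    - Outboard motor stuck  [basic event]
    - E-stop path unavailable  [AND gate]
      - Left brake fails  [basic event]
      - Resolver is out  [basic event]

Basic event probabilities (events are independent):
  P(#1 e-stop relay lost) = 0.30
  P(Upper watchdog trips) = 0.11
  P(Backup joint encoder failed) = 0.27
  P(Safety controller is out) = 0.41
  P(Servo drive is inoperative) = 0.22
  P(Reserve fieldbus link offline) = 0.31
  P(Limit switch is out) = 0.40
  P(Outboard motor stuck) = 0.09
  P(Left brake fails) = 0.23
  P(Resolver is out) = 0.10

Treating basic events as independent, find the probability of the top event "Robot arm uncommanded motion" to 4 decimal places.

0.9230

P(Feedback branch lost) [OR] = 1 − (1−0.11) × (1−0.27) × (1−0.41) × (1−0.22) = 0.701008
P(Brake chain fails) [OR] = 1 − (1−0.30) × (1−0.701008) × (1−0.31) × (1−0.40) = 0.913352
P(E-stop path unavailable) [AND] = 0.23 × 0.10 = 0.023000
P(Controller stage inoperative) [OR] = 1 − (1−0.09) × (1−0.023000) = 0.110930
P(Robot arm uncommanded motion) [OR] = 1 − (1−0.913352) × (1−0.110930) = 0.922964
Rounded to 4 decimal places: P(Robot arm uncommanded motion) ≈ 0.9230.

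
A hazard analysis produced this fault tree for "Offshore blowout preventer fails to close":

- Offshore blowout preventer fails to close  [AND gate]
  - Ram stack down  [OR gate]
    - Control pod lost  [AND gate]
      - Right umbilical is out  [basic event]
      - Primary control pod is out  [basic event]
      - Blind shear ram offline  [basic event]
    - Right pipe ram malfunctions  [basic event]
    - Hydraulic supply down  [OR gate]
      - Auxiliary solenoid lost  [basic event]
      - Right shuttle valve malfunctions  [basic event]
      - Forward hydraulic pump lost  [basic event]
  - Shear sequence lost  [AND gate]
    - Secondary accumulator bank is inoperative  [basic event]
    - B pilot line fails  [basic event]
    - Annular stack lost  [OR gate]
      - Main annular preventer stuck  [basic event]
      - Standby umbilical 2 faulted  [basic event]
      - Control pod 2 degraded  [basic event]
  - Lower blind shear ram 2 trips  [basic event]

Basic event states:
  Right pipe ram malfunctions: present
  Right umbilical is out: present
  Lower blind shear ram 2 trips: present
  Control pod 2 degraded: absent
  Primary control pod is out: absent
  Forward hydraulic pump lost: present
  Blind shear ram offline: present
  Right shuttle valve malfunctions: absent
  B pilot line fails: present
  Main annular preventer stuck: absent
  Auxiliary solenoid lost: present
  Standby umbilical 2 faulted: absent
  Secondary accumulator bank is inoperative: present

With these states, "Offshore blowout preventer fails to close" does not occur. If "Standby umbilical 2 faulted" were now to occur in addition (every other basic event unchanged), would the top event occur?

Yes

Counterfactual: set "Standby umbilical 2 faulted" to occurred.
Control pod lost [AND]: Right umbilical is out=occurs, Primary control pod is out=not, Blind shear ram offline=occurs → not all inputs occur → does not occur.
Hydraulic supply down [OR]: Auxiliary solenoid lost=occurs, Right shuttle valve malfunctions=not, Forward hydraulic pump lost=occurs → at least one input occurs → occurs.
Ram stack down [OR]: Control pod lost=not, Right pipe ram malfunctions=occurs, Hydraulic supply down=occurs → at least one input occurs → occurs.
Annular stack lost [OR]: Main annular preventer stuck=not, Standby umbilical 2 faulted=occurs, Control pod 2 degraded=not → at least one input occurs → occurs.
Shear sequence lost [AND]: Secondary accumulator bank is inoperative=occurs, B pilot line fails=occurs, Annular stack lost=occurs → all inputs occur → occurs.
Offshore blowout preventer fails to close [AND]: Ram stack down=occurs, Shear sequence lost=occurs, Lower blind shear ram 2 trips=occurs → all inputs occur → occurs.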